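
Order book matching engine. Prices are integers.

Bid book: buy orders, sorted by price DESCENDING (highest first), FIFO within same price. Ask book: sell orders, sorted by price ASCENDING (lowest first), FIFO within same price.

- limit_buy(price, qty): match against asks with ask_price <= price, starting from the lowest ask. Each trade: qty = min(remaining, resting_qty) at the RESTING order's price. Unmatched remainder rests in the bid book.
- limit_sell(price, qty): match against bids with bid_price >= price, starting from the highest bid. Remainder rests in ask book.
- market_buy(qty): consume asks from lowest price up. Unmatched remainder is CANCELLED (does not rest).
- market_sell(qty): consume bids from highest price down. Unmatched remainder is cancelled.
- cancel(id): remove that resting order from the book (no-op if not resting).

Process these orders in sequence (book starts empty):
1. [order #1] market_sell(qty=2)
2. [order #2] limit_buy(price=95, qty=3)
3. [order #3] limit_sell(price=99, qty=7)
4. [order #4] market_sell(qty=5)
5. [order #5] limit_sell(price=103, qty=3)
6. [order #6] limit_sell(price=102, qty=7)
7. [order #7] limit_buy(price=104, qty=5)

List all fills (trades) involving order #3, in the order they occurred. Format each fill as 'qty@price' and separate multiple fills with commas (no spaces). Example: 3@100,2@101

Answer: 5@99

Derivation:
After op 1 [order #1] market_sell(qty=2): fills=none; bids=[-] asks=[-]
After op 2 [order #2] limit_buy(price=95, qty=3): fills=none; bids=[#2:3@95] asks=[-]
After op 3 [order #3] limit_sell(price=99, qty=7): fills=none; bids=[#2:3@95] asks=[#3:7@99]
After op 4 [order #4] market_sell(qty=5): fills=#2x#4:3@95; bids=[-] asks=[#3:7@99]
After op 5 [order #5] limit_sell(price=103, qty=3): fills=none; bids=[-] asks=[#3:7@99 #5:3@103]
After op 6 [order #6] limit_sell(price=102, qty=7): fills=none; bids=[-] asks=[#3:7@99 #6:7@102 #5:3@103]
After op 7 [order #7] limit_buy(price=104, qty=5): fills=#7x#3:5@99; bids=[-] asks=[#3:2@99 #6:7@102 #5:3@103]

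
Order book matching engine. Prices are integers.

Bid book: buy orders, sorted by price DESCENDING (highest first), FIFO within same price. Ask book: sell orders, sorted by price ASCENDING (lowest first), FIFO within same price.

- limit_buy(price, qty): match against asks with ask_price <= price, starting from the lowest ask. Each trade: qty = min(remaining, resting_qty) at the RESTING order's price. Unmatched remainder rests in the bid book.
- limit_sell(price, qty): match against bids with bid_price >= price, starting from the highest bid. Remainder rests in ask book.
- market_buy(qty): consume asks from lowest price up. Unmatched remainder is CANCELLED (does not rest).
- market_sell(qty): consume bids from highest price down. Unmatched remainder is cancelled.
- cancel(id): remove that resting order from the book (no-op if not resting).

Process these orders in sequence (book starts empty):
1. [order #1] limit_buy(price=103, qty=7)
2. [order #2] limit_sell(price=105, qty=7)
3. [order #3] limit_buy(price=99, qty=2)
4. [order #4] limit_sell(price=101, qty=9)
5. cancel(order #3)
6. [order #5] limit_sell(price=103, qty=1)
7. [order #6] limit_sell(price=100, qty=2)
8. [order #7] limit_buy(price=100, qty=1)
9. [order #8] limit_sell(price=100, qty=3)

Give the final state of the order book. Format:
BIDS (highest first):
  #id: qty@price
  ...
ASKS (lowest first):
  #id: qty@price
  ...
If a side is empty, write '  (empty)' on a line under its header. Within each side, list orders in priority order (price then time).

Answer: BIDS (highest first):
  (empty)
ASKS (lowest first):
  #6: 1@100
  #8: 3@100
  #4: 2@101
  #5: 1@103
  #2: 7@105

Derivation:
After op 1 [order #1] limit_buy(price=103, qty=7): fills=none; bids=[#1:7@103] asks=[-]
After op 2 [order #2] limit_sell(price=105, qty=7): fills=none; bids=[#1:7@103] asks=[#2:7@105]
After op 3 [order #3] limit_buy(price=99, qty=2): fills=none; bids=[#1:7@103 #3:2@99] asks=[#2:7@105]
After op 4 [order #4] limit_sell(price=101, qty=9): fills=#1x#4:7@103; bids=[#3:2@99] asks=[#4:2@101 #2:7@105]
After op 5 cancel(order #3): fills=none; bids=[-] asks=[#4:2@101 #2:7@105]
After op 6 [order #5] limit_sell(price=103, qty=1): fills=none; bids=[-] asks=[#4:2@101 #5:1@103 #2:7@105]
After op 7 [order #6] limit_sell(price=100, qty=2): fills=none; bids=[-] asks=[#6:2@100 #4:2@101 #5:1@103 #2:7@105]
After op 8 [order #7] limit_buy(price=100, qty=1): fills=#7x#6:1@100; bids=[-] asks=[#6:1@100 #4:2@101 #5:1@103 #2:7@105]
After op 9 [order #8] limit_sell(price=100, qty=3): fills=none; bids=[-] asks=[#6:1@100 #8:3@100 #4:2@101 #5:1@103 #2:7@105]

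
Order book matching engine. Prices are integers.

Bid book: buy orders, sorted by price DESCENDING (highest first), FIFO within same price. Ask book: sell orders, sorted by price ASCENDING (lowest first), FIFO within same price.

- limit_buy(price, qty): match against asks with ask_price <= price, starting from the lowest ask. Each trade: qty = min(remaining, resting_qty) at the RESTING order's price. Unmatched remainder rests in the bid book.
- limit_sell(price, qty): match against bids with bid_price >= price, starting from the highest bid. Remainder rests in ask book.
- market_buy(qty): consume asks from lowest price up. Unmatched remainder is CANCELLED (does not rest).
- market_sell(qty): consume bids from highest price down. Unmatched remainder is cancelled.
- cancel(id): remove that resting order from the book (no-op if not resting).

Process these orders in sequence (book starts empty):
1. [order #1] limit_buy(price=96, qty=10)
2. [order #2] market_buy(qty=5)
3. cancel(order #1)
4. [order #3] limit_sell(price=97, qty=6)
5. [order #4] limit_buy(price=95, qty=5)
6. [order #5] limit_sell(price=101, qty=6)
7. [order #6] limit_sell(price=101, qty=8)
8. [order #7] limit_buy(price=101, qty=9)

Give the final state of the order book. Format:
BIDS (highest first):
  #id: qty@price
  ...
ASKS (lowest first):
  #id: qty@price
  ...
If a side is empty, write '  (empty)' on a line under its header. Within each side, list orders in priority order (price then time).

After op 1 [order #1] limit_buy(price=96, qty=10): fills=none; bids=[#1:10@96] asks=[-]
After op 2 [order #2] market_buy(qty=5): fills=none; bids=[#1:10@96] asks=[-]
After op 3 cancel(order #1): fills=none; bids=[-] asks=[-]
After op 4 [order #3] limit_sell(price=97, qty=6): fills=none; bids=[-] asks=[#3:6@97]
After op 5 [order #4] limit_buy(price=95, qty=5): fills=none; bids=[#4:5@95] asks=[#3:6@97]
After op 6 [order #5] limit_sell(price=101, qty=6): fills=none; bids=[#4:5@95] asks=[#3:6@97 #5:6@101]
After op 7 [order #6] limit_sell(price=101, qty=8): fills=none; bids=[#4:5@95] asks=[#3:6@97 #5:6@101 #6:8@101]
After op 8 [order #7] limit_buy(price=101, qty=9): fills=#7x#3:6@97 #7x#5:3@101; bids=[#4:5@95] asks=[#5:3@101 #6:8@101]

Answer: BIDS (highest first):
  #4: 5@95
ASKS (lowest first):
  #5: 3@101
  #6: 8@101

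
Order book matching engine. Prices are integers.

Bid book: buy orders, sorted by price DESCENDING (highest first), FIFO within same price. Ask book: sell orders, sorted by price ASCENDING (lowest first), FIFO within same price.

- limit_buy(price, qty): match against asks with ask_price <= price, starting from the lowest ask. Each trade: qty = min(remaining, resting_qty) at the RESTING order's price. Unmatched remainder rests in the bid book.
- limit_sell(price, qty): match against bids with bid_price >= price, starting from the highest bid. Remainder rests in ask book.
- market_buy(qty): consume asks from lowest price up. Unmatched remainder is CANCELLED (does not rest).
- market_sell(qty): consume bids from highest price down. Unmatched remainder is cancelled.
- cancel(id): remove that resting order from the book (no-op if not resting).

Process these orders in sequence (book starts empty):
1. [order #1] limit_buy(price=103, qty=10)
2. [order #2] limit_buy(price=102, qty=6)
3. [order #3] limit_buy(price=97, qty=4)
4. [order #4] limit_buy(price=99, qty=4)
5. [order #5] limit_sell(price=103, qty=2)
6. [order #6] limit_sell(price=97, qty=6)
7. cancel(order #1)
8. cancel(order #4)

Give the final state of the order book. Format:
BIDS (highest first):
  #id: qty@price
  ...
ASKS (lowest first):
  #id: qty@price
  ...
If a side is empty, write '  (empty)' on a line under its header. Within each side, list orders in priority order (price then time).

After op 1 [order #1] limit_buy(price=103, qty=10): fills=none; bids=[#1:10@103] asks=[-]
After op 2 [order #2] limit_buy(price=102, qty=6): fills=none; bids=[#1:10@103 #2:6@102] asks=[-]
After op 3 [order #3] limit_buy(price=97, qty=4): fills=none; bids=[#1:10@103 #2:6@102 #3:4@97] asks=[-]
After op 4 [order #4] limit_buy(price=99, qty=4): fills=none; bids=[#1:10@103 #2:6@102 #4:4@99 #3:4@97] asks=[-]
After op 5 [order #5] limit_sell(price=103, qty=2): fills=#1x#5:2@103; bids=[#1:8@103 #2:6@102 #4:4@99 #3:4@97] asks=[-]
After op 6 [order #6] limit_sell(price=97, qty=6): fills=#1x#6:6@103; bids=[#1:2@103 #2:6@102 #4:4@99 #3:4@97] asks=[-]
After op 7 cancel(order #1): fills=none; bids=[#2:6@102 #4:4@99 #3:4@97] asks=[-]
After op 8 cancel(order #4): fills=none; bids=[#2:6@102 #3:4@97] asks=[-]

Answer: BIDS (highest first):
  #2: 6@102
  #3: 4@97
ASKS (lowest first):
  (empty)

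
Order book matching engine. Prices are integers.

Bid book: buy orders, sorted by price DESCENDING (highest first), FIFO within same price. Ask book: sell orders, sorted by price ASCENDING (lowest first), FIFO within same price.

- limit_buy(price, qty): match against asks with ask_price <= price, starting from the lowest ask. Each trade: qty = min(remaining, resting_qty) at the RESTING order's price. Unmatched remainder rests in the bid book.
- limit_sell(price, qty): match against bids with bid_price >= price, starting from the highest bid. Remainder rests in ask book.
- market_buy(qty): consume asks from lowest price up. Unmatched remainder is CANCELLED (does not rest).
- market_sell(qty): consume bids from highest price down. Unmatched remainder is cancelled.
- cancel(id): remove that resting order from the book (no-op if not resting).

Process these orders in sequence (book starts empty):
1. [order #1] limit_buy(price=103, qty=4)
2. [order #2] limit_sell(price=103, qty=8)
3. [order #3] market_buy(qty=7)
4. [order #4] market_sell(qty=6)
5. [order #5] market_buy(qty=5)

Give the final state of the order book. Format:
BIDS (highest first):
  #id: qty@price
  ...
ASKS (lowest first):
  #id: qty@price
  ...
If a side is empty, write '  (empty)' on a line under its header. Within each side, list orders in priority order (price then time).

After op 1 [order #1] limit_buy(price=103, qty=4): fills=none; bids=[#1:4@103] asks=[-]
After op 2 [order #2] limit_sell(price=103, qty=8): fills=#1x#2:4@103; bids=[-] asks=[#2:4@103]
After op 3 [order #3] market_buy(qty=7): fills=#3x#2:4@103; bids=[-] asks=[-]
After op 4 [order #4] market_sell(qty=6): fills=none; bids=[-] asks=[-]
After op 5 [order #5] market_buy(qty=5): fills=none; bids=[-] asks=[-]

Answer: BIDS (highest first):
  (empty)
ASKS (lowest first):
  (empty)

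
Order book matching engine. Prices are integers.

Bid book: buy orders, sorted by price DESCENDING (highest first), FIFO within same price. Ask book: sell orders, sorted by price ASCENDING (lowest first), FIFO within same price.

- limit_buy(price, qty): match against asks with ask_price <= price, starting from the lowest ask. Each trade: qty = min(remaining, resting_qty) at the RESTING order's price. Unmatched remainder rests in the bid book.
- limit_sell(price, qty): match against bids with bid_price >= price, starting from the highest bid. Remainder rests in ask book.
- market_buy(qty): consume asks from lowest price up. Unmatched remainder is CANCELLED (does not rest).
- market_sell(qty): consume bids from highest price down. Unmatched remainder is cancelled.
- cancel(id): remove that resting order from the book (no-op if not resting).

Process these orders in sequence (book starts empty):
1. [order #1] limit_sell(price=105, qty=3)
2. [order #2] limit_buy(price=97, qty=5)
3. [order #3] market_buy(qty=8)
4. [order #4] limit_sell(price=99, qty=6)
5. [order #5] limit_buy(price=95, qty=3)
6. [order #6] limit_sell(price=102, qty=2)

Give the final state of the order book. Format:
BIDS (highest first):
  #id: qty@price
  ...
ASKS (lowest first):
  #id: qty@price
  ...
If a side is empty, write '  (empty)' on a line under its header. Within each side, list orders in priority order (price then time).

Answer: BIDS (highest first):
  #2: 5@97
  #5: 3@95
ASKS (lowest first):
  #4: 6@99
  #6: 2@102

Derivation:
After op 1 [order #1] limit_sell(price=105, qty=3): fills=none; bids=[-] asks=[#1:3@105]
After op 2 [order #2] limit_buy(price=97, qty=5): fills=none; bids=[#2:5@97] asks=[#1:3@105]
After op 3 [order #3] market_buy(qty=8): fills=#3x#1:3@105; bids=[#2:5@97] asks=[-]
After op 4 [order #4] limit_sell(price=99, qty=6): fills=none; bids=[#2:5@97] asks=[#4:6@99]
After op 5 [order #5] limit_buy(price=95, qty=3): fills=none; bids=[#2:5@97 #5:3@95] asks=[#4:6@99]
After op 6 [order #6] limit_sell(price=102, qty=2): fills=none; bids=[#2:5@97 #5:3@95] asks=[#4:6@99 #6:2@102]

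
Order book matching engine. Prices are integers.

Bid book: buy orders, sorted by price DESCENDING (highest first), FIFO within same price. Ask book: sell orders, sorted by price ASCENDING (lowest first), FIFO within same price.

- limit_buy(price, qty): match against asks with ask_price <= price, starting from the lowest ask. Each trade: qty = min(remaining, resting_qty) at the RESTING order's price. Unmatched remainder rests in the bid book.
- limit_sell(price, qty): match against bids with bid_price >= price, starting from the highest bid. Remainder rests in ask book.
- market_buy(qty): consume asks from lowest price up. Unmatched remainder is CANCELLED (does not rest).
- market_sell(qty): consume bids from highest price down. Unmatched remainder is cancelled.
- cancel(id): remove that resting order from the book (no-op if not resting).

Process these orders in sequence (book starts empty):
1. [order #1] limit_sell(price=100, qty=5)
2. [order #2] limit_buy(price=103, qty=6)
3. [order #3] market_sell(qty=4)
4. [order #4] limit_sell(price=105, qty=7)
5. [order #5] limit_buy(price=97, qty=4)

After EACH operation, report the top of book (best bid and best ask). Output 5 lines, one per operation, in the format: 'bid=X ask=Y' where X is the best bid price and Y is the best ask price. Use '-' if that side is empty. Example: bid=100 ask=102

After op 1 [order #1] limit_sell(price=100, qty=5): fills=none; bids=[-] asks=[#1:5@100]
After op 2 [order #2] limit_buy(price=103, qty=6): fills=#2x#1:5@100; bids=[#2:1@103] asks=[-]
After op 3 [order #3] market_sell(qty=4): fills=#2x#3:1@103; bids=[-] asks=[-]
After op 4 [order #4] limit_sell(price=105, qty=7): fills=none; bids=[-] asks=[#4:7@105]
After op 5 [order #5] limit_buy(price=97, qty=4): fills=none; bids=[#5:4@97] asks=[#4:7@105]

Answer: bid=- ask=100
bid=103 ask=-
bid=- ask=-
bid=- ask=105
bid=97 ask=105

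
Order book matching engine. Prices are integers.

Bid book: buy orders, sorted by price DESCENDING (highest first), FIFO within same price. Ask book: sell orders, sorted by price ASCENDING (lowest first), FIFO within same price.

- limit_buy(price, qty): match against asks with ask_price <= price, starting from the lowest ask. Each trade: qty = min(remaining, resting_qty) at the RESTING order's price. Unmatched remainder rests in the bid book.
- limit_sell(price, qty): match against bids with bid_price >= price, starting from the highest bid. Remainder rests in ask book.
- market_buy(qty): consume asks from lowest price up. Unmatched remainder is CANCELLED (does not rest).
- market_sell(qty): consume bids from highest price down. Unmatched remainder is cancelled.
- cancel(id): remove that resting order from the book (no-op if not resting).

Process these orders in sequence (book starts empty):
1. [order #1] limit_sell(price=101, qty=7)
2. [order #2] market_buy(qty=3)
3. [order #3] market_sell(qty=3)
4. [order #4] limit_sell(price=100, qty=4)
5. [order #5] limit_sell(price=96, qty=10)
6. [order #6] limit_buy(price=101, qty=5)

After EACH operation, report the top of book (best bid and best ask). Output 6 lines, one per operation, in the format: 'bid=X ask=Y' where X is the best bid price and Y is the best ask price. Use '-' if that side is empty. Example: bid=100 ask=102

Answer: bid=- ask=101
bid=- ask=101
bid=- ask=101
bid=- ask=100
bid=- ask=96
bid=- ask=96

Derivation:
After op 1 [order #1] limit_sell(price=101, qty=7): fills=none; bids=[-] asks=[#1:7@101]
After op 2 [order #2] market_buy(qty=3): fills=#2x#1:3@101; bids=[-] asks=[#1:4@101]
After op 3 [order #3] market_sell(qty=3): fills=none; bids=[-] asks=[#1:4@101]
After op 4 [order #4] limit_sell(price=100, qty=4): fills=none; bids=[-] asks=[#4:4@100 #1:4@101]
After op 5 [order #5] limit_sell(price=96, qty=10): fills=none; bids=[-] asks=[#5:10@96 #4:4@100 #1:4@101]
After op 6 [order #6] limit_buy(price=101, qty=5): fills=#6x#5:5@96; bids=[-] asks=[#5:5@96 #4:4@100 #1:4@101]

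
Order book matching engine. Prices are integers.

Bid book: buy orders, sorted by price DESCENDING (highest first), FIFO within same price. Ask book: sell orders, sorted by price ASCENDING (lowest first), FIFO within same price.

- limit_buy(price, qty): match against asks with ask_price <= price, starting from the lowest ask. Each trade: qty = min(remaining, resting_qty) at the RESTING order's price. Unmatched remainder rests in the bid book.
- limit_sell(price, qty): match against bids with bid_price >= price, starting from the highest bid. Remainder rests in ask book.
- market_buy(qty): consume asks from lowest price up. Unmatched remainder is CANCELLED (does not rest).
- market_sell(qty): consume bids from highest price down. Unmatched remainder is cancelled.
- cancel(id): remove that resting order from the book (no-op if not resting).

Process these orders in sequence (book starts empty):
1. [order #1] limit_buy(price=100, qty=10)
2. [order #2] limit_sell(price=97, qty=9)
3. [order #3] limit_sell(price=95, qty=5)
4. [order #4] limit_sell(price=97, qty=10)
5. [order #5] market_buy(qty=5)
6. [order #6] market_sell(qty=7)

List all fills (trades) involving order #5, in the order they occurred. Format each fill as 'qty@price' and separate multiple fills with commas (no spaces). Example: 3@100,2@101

After op 1 [order #1] limit_buy(price=100, qty=10): fills=none; bids=[#1:10@100] asks=[-]
After op 2 [order #2] limit_sell(price=97, qty=9): fills=#1x#2:9@100; bids=[#1:1@100] asks=[-]
After op 3 [order #3] limit_sell(price=95, qty=5): fills=#1x#3:1@100; bids=[-] asks=[#3:4@95]
After op 4 [order #4] limit_sell(price=97, qty=10): fills=none; bids=[-] asks=[#3:4@95 #4:10@97]
After op 5 [order #5] market_buy(qty=5): fills=#5x#3:4@95 #5x#4:1@97; bids=[-] asks=[#4:9@97]
After op 6 [order #6] market_sell(qty=7): fills=none; bids=[-] asks=[#4:9@97]

Answer: 4@95,1@97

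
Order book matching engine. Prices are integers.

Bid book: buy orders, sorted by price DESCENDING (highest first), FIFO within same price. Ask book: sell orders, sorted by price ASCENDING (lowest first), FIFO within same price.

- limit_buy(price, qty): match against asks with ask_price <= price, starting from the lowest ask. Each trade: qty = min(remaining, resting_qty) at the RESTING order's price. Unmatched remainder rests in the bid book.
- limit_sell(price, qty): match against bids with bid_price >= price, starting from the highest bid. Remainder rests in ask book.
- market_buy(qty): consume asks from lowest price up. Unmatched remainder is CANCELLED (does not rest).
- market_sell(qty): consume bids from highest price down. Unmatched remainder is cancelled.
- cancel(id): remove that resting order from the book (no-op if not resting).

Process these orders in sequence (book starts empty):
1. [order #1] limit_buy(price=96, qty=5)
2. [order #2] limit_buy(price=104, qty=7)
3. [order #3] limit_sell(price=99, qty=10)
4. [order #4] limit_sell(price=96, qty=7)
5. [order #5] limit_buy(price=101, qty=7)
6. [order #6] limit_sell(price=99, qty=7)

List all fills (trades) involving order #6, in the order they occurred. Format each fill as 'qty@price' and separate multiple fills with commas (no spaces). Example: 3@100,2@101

After op 1 [order #1] limit_buy(price=96, qty=5): fills=none; bids=[#1:5@96] asks=[-]
After op 2 [order #2] limit_buy(price=104, qty=7): fills=none; bids=[#2:7@104 #1:5@96] asks=[-]
After op 3 [order #3] limit_sell(price=99, qty=10): fills=#2x#3:7@104; bids=[#1:5@96] asks=[#3:3@99]
After op 4 [order #4] limit_sell(price=96, qty=7): fills=#1x#4:5@96; bids=[-] asks=[#4:2@96 #3:3@99]
After op 5 [order #5] limit_buy(price=101, qty=7): fills=#5x#4:2@96 #5x#3:3@99; bids=[#5:2@101] asks=[-]
After op 6 [order #6] limit_sell(price=99, qty=7): fills=#5x#6:2@101; bids=[-] asks=[#6:5@99]

Answer: 2@101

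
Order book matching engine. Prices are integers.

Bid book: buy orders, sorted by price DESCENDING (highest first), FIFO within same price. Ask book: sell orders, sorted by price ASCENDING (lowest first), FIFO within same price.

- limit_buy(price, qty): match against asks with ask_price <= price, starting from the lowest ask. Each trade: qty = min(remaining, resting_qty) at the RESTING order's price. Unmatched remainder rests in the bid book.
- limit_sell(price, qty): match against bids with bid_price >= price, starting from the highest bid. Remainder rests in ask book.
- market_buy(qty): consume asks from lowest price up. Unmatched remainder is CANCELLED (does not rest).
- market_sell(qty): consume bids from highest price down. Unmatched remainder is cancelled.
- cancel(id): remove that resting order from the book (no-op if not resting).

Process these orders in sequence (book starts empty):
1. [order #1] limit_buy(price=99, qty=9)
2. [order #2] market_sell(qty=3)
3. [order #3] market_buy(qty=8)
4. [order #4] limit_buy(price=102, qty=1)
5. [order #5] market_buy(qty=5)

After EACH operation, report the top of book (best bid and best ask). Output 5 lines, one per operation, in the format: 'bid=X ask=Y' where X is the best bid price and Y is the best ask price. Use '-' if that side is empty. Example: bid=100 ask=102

Answer: bid=99 ask=-
bid=99 ask=-
bid=99 ask=-
bid=102 ask=-
bid=102 ask=-

Derivation:
After op 1 [order #1] limit_buy(price=99, qty=9): fills=none; bids=[#1:9@99] asks=[-]
After op 2 [order #2] market_sell(qty=3): fills=#1x#2:3@99; bids=[#1:6@99] asks=[-]
After op 3 [order #3] market_buy(qty=8): fills=none; bids=[#1:6@99] asks=[-]
After op 4 [order #4] limit_buy(price=102, qty=1): fills=none; bids=[#4:1@102 #1:6@99] asks=[-]
After op 5 [order #5] market_buy(qty=5): fills=none; bids=[#4:1@102 #1:6@99] asks=[-]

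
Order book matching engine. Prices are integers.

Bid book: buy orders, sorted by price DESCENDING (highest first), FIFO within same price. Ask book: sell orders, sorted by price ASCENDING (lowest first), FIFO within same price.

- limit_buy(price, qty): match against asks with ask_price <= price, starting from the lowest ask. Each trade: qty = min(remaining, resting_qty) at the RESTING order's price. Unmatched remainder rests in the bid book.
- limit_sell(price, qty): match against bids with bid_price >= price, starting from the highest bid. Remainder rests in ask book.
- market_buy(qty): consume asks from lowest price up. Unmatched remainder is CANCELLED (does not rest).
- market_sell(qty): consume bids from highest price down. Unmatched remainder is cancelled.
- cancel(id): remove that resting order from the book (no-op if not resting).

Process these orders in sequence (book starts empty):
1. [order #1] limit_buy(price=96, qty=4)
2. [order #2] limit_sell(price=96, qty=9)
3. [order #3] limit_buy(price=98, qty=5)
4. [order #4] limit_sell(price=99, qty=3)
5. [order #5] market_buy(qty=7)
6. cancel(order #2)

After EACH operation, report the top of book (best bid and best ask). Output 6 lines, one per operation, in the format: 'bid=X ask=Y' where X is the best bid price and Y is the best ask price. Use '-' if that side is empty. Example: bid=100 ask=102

After op 1 [order #1] limit_buy(price=96, qty=4): fills=none; bids=[#1:4@96] asks=[-]
After op 2 [order #2] limit_sell(price=96, qty=9): fills=#1x#2:4@96; bids=[-] asks=[#2:5@96]
After op 3 [order #3] limit_buy(price=98, qty=5): fills=#3x#2:5@96; bids=[-] asks=[-]
After op 4 [order #4] limit_sell(price=99, qty=3): fills=none; bids=[-] asks=[#4:3@99]
After op 5 [order #5] market_buy(qty=7): fills=#5x#4:3@99; bids=[-] asks=[-]
After op 6 cancel(order #2): fills=none; bids=[-] asks=[-]

Answer: bid=96 ask=-
bid=- ask=96
bid=- ask=-
bid=- ask=99
bid=- ask=-
bid=- ask=-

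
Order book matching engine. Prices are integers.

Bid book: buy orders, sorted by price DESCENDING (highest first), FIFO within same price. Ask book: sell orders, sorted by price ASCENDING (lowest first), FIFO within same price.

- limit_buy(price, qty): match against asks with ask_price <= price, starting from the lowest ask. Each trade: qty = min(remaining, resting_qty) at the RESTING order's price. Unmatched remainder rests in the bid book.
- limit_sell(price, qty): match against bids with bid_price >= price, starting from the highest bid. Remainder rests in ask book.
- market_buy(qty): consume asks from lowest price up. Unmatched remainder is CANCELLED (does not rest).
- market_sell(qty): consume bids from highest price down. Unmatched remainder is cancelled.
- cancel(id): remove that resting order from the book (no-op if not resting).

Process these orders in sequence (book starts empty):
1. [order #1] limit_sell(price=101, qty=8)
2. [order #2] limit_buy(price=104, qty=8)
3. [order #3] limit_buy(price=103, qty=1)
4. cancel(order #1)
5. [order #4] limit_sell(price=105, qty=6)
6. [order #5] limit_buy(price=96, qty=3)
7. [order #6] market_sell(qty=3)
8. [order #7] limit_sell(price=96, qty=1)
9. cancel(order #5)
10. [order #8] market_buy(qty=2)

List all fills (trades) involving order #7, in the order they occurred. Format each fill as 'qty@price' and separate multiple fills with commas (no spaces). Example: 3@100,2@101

Answer: 1@96

Derivation:
After op 1 [order #1] limit_sell(price=101, qty=8): fills=none; bids=[-] asks=[#1:8@101]
After op 2 [order #2] limit_buy(price=104, qty=8): fills=#2x#1:8@101; bids=[-] asks=[-]
After op 3 [order #3] limit_buy(price=103, qty=1): fills=none; bids=[#3:1@103] asks=[-]
After op 4 cancel(order #1): fills=none; bids=[#3:1@103] asks=[-]
After op 5 [order #4] limit_sell(price=105, qty=6): fills=none; bids=[#3:1@103] asks=[#4:6@105]
After op 6 [order #5] limit_buy(price=96, qty=3): fills=none; bids=[#3:1@103 #5:3@96] asks=[#4:6@105]
After op 7 [order #6] market_sell(qty=3): fills=#3x#6:1@103 #5x#6:2@96; bids=[#5:1@96] asks=[#4:6@105]
After op 8 [order #7] limit_sell(price=96, qty=1): fills=#5x#7:1@96; bids=[-] asks=[#4:6@105]
After op 9 cancel(order #5): fills=none; bids=[-] asks=[#4:6@105]
After op 10 [order #8] market_buy(qty=2): fills=#8x#4:2@105; bids=[-] asks=[#4:4@105]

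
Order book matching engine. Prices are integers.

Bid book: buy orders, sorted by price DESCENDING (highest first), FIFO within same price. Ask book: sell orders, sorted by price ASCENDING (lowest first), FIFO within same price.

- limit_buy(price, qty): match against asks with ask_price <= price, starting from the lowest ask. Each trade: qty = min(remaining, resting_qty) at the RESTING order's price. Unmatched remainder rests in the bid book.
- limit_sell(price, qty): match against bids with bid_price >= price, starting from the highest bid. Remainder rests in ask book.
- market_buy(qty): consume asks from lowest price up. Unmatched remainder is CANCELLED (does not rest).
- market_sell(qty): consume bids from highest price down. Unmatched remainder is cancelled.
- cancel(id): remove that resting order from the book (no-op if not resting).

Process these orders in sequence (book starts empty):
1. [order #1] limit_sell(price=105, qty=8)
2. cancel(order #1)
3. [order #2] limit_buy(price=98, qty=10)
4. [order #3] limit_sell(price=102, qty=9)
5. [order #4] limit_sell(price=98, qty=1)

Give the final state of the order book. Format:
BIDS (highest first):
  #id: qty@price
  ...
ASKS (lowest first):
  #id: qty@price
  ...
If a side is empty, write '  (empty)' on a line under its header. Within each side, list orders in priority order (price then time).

After op 1 [order #1] limit_sell(price=105, qty=8): fills=none; bids=[-] asks=[#1:8@105]
After op 2 cancel(order #1): fills=none; bids=[-] asks=[-]
After op 3 [order #2] limit_buy(price=98, qty=10): fills=none; bids=[#2:10@98] asks=[-]
After op 4 [order #3] limit_sell(price=102, qty=9): fills=none; bids=[#2:10@98] asks=[#3:9@102]
After op 5 [order #4] limit_sell(price=98, qty=1): fills=#2x#4:1@98; bids=[#2:9@98] asks=[#3:9@102]

Answer: BIDS (highest first):
  #2: 9@98
ASKS (lowest first):
  #3: 9@102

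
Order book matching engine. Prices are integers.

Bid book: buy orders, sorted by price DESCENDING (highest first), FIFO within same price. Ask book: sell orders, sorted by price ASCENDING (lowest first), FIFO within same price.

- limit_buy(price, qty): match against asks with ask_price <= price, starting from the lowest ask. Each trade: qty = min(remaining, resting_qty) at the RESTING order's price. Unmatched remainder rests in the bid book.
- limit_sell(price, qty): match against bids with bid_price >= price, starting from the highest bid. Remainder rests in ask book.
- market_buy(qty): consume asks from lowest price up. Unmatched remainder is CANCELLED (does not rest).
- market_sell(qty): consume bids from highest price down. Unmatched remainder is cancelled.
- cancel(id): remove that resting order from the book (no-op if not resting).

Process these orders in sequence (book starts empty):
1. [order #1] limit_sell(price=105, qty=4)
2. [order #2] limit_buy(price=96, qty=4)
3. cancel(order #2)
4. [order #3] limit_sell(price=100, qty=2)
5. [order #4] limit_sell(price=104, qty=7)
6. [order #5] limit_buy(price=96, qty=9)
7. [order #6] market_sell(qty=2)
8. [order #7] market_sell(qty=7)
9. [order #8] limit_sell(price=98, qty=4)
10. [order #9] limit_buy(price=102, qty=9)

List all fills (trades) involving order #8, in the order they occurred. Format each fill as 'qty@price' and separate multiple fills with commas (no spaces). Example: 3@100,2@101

Answer: 4@98

Derivation:
After op 1 [order #1] limit_sell(price=105, qty=4): fills=none; bids=[-] asks=[#1:4@105]
After op 2 [order #2] limit_buy(price=96, qty=4): fills=none; bids=[#2:4@96] asks=[#1:4@105]
After op 3 cancel(order #2): fills=none; bids=[-] asks=[#1:4@105]
After op 4 [order #3] limit_sell(price=100, qty=2): fills=none; bids=[-] asks=[#3:2@100 #1:4@105]
After op 5 [order #4] limit_sell(price=104, qty=7): fills=none; bids=[-] asks=[#3:2@100 #4:7@104 #1:4@105]
After op 6 [order #5] limit_buy(price=96, qty=9): fills=none; bids=[#5:9@96] asks=[#3:2@100 #4:7@104 #1:4@105]
After op 7 [order #6] market_sell(qty=2): fills=#5x#6:2@96; bids=[#5:7@96] asks=[#3:2@100 #4:7@104 #1:4@105]
After op 8 [order #7] market_sell(qty=7): fills=#5x#7:7@96; bids=[-] asks=[#3:2@100 #4:7@104 #1:4@105]
After op 9 [order #8] limit_sell(price=98, qty=4): fills=none; bids=[-] asks=[#8:4@98 #3:2@100 #4:7@104 #1:4@105]
After op 10 [order #9] limit_buy(price=102, qty=9): fills=#9x#8:4@98 #9x#3:2@100; bids=[#9:3@102] asks=[#4:7@104 #1:4@105]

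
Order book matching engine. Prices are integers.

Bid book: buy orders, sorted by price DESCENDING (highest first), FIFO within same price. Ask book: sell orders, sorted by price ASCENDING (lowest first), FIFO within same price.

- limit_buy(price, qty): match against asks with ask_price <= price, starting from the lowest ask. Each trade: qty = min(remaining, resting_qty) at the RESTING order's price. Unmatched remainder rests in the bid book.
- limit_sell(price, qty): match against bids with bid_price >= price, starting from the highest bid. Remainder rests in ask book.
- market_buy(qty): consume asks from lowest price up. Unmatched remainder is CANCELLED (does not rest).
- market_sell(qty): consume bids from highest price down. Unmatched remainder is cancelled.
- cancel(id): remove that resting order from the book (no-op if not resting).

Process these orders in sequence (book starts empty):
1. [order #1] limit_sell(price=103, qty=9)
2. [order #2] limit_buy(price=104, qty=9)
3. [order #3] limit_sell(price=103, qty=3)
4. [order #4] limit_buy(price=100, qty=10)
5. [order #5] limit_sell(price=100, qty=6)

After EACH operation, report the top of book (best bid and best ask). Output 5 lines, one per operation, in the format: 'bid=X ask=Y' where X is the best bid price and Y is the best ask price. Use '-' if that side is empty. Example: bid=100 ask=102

After op 1 [order #1] limit_sell(price=103, qty=9): fills=none; bids=[-] asks=[#1:9@103]
After op 2 [order #2] limit_buy(price=104, qty=9): fills=#2x#1:9@103; bids=[-] asks=[-]
After op 3 [order #3] limit_sell(price=103, qty=3): fills=none; bids=[-] asks=[#3:3@103]
After op 4 [order #4] limit_buy(price=100, qty=10): fills=none; bids=[#4:10@100] asks=[#3:3@103]
After op 5 [order #5] limit_sell(price=100, qty=6): fills=#4x#5:6@100; bids=[#4:4@100] asks=[#3:3@103]

Answer: bid=- ask=103
bid=- ask=-
bid=- ask=103
bid=100 ask=103
bid=100 ask=103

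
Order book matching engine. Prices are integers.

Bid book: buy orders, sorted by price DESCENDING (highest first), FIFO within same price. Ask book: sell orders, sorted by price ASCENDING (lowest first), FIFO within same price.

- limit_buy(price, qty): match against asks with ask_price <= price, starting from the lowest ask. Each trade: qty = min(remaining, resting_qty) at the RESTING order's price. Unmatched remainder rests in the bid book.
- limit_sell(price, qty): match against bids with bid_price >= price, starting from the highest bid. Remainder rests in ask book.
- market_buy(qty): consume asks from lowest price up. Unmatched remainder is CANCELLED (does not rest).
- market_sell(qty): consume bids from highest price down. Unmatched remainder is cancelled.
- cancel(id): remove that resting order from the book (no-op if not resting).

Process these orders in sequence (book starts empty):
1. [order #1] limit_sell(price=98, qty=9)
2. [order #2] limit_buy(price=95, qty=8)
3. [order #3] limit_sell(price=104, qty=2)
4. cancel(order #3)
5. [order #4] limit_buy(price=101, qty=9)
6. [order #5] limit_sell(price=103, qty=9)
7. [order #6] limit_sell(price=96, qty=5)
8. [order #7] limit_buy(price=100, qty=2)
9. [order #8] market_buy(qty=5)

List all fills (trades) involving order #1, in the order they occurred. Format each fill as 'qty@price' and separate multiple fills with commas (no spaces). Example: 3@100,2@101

After op 1 [order #1] limit_sell(price=98, qty=9): fills=none; bids=[-] asks=[#1:9@98]
After op 2 [order #2] limit_buy(price=95, qty=8): fills=none; bids=[#2:8@95] asks=[#1:9@98]
After op 3 [order #3] limit_sell(price=104, qty=2): fills=none; bids=[#2:8@95] asks=[#1:9@98 #3:2@104]
After op 4 cancel(order #3): fills=none; bids=[#2:8@95] asks=[#1:9@98]
After op 5 [order #4] limit_buy(price=101, qty=9): fills=#4x#1:9@98; bids=[#2:8@95] asks=[-]
After op 6 [order #5] limit_sell(price=103, qty=9): fills=none; bids=[#2:8@95] asks=[#5:9@103]
After op 7 [order #6] limit_sell(price=96, qty=5): fills=none; bids=[#2:8@95] asks=[#6:5@96 #5:9@103]
After op 8 [order #7] limit_buy(price=100, qty=2): fills=#7x#6:2@96; bids=[#2:8@95] asks=[#6:3@96 #5:9@103]
After op 9 [order #8] market_buy(qty=5): fills=#8x#6:3@96 #8x#5:2@103; bids=[#2:8@95] asks=[#5:7@103]

Answer: 9@98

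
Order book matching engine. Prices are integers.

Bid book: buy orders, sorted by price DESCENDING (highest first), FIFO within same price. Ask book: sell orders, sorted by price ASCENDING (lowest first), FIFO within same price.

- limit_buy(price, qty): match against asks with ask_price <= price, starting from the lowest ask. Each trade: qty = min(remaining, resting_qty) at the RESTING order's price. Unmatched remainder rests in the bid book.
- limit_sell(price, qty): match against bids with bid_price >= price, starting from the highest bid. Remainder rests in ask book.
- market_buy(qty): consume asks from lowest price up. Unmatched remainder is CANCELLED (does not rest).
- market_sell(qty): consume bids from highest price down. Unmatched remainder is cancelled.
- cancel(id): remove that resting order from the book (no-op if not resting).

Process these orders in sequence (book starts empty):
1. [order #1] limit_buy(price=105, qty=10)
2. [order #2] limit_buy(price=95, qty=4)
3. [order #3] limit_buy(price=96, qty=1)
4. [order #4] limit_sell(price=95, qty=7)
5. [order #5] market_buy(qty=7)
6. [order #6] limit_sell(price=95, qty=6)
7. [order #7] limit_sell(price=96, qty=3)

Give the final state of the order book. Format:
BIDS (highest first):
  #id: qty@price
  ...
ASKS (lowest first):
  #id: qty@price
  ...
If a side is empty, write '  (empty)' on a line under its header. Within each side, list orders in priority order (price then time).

Answer: BIDS (highest first):
  #2: 2@95
ASKS (lowest first):
  #7: 3@96

Derivation:
After op 1 [order #1] limit_buy(price=105, qty=10): fills=none; bids=[#1:10@105] asks=[-]
After op 2 [order #2] limit_buy(price=95, qty=4): fills=none; bids=[#1:10@105 #2:4@95] asks=[-]
After op 3 [order #3] limit_buy(price=96, qty=1): fills=none; bids=[#1:10@105 #3:1@96 #2:4@95] asks=[-]
After op 4 [order #4] limit_sell(price=95, qty=7): fills=#1x#4:7@105; bids=[#1:3@105 #3:1@96 #2:4@95] asks=[-]
After op 5 [order #5] market_buy(qty=7): fills=none; bids=[#1:3@105 #3:1@96 #2:4@95] asks=[-]
After op 6 [order #6] limit_sell(price=95, qty=6): fills=#1x#6:3@105 #3x#6:1@96 #2x#6:2@95; bids=[#2:2@95] asks=[-]
After op 7 [order #7] limit_sell(price=96, qty=3): fills=none; bids=[#2:2@95] asks=[#7:3@96]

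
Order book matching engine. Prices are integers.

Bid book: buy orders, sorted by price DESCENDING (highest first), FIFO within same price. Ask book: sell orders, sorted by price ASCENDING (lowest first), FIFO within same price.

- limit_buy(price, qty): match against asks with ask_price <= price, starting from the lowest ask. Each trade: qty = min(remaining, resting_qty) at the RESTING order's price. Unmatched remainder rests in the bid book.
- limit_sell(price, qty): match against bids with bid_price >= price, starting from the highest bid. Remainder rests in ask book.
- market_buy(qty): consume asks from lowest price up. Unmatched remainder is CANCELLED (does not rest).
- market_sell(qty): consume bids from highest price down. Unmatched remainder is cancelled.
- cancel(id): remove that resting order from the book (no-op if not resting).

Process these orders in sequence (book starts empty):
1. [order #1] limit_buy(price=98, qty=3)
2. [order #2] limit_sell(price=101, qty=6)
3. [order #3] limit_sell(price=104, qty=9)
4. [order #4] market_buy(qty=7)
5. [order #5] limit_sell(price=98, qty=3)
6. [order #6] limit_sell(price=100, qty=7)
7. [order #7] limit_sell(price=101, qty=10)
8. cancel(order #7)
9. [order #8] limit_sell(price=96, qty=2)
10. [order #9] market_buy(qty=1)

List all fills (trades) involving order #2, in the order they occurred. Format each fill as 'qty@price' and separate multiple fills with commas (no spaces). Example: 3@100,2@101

Answer: 6@101

Derivation:
After op 1 [order #1] limit_buy(price=98, qty=3): fills=none; bids=[#1:3@98] asks=[-]
After op 2 [order #2] limit_sell(price=101, qty=6): fills=none; bids=[#1:3@98] asks=[#2:6@101]
After op 3 [order #3] limit_sell(price=104, qty=9): fills=none; bids=[#1:3@98] asks=[#2:6@101 #3:9@104]
After op 4 [order #4] market_buy(qty=7): fills=#4x#2:6@101 #4x#3:1@104; bids=[#1:3@98] asks=[#3:8@104]
After op 5 [order #5] limit_sell(price=98, qty=3): fills=#1x#5:3@98; bids=[-] asks=[#3:8@104]
After op 6 [order #6] limit_sell(price=100, qty=7): fills=none; bids=[-] asks=[#6:7@100 #3:8@104]
After op 7 [order #7] limit_sell(price=101, qty=10): fills=none; bids=[-] asks=[#6:7@100 #7:10@101 #3:8@104]
After op 8 cancel(order #7): fills=none; bids=[-] asks=[#6:7@100 #3:8@104]
After op 9 [order #8] limit_sell(price=96, qty=2): fills=none; bids=[-] asks=[#8:2@96 #6:7@100 #3:8@104]
After op 10 [order #9] market_buy(qty=1): fills=#9x#8:1@96; bids=[-] asks=[#8:1@96 #6:7@100 #3:8@104]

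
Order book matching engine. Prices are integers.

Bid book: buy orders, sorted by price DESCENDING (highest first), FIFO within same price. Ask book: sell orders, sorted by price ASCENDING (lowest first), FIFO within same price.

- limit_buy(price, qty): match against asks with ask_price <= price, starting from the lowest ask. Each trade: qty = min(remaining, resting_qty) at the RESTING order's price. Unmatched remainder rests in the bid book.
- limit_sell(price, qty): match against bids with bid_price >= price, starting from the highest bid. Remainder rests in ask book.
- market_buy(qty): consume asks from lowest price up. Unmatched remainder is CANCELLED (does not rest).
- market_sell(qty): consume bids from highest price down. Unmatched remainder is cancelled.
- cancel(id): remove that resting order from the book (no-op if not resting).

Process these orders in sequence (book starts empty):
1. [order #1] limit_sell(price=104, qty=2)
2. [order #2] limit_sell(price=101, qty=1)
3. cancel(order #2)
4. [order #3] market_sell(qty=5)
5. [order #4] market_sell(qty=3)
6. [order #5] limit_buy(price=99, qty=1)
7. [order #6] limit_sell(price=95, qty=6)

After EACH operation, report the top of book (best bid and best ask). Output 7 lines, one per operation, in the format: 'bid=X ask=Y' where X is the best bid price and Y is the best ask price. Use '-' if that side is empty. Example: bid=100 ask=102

Answer: bid=- ask=104
bid=- ask=101
bid=- ask=104
bid=- ask=104
bid=- ask=104
bid=99 ask=104
bid=- ask=95

Derivation:
After op 1 [order #1] limit_sell(price=104, qty=2): fills=none; bids=[-] asks=[#1:2@104]
After op 2 [order #2] limit_sell(price=101, qty=1): fills=none; bids=[-] asks=[#2:1@101 #1:2@104]
After op 3 cancel(order #2): fills=none; bids=[-] asks=[#1:2@104]
After op 4 [order #3] market_sell(qty=5): fills=none; bids=[-] asks=[#1:2@104]
After op 5 [order #4] market_sell(qty=3): fills=none; bids=[-] asks=[#1:2@104]
After op 6 [order #5] limit_buy(price=99, qty=1): fills=none; bids=[#5:1@99] asks=[#1:2@104]
After op 7 [order #6] limit_sell(price=95, qty=6): fills=#5x#6:1@99; bids=[-] asks=[#6:5@95 #1:2@104]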